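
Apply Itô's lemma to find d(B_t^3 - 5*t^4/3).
d(B_t^3 - 5*t^4/3) = (3*B_t - 20*t^3/3) dt + (3*B_t^2) dB_t

Itô's formula for f(t, x): d f(t, B_t) = (f_t + (1/2) f_xx) dt + f_x dB_t. Compute partials of f(t, x) = -5*t^4/3 + x^3:
  f_t(t,x)  = -20*t^3/3
  f_x(t,x)  = 3*x^2
  f_xx(t,x) = 6*x
Assemble drift = f_t + (1/2) f_xx = -20*t^3/3 + 3*x and diffusion = f_x = 3*x^2. Substituting x = B_t:
  d(B_t^3 - 5*t^4/3) = (3*B_t - 20*t^3/3) dt + (3*B_t^2) dB_t.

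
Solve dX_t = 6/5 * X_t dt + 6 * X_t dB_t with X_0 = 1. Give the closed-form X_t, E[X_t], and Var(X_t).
X_t = 1 * exp((-84/5) t + (6) B_t); E[X_t] = exp(6*t/5); Var(X_t) = (exp(36*t) - 1)*exp(12*t/5)

For GBM dX = mu X dt + sigma X dB with X_0 = x_0, apply Itô to Y = log X: dY = (mu - sigma^2/2) dt + sigma dB, so Y_t = log(x_0) + (mu - sigma^2/2) t + sigma B_t and hence X_t = x_0 * exp((mu - sigma^2/2) t + sigma B_t).
With mu = 6/5, sigma = 6, x_0 = 1, this gives:
  X_t = 1 * exp((-84/5) * t + (6) * B_t).
Since sigma*B_t ~ Normal(0, sigma^2 t), E[exp(sigma*B_t)] = exp(sigma^2 t / 2); so E[X_t] = x_0 * exp((mu - sigma^2/2) t) * exp(sigma^2 t / 2) = x_0 * exp(mu t) = exp(6*t/5).
Var(X_t) = E[X_t^2] - (E[X_t])^2 = x_0^2 * exp(2 mu t) * (exp(sigma^2 t) - 1) = (exp(36*t) - 1)*exp(12*t/5).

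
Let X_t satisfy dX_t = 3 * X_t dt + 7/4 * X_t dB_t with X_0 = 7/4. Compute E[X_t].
E[X_t] = 7*exp(3*t)/4

For GBM dX = mu X dt + sigma X dB with X_0 = x_0, apply Itô to Y = log X: dY = (mu - sigma^2/2) dt + sigma dB, so Y_t = log(x_0) + (mu - sigma^2/2) t + sigma B_t and hence X_t = x_0 * exp((mu - sigma^2/2) t + sigma B_t).
With mu = 3, sigma = 7/4, x_0 = 7/4, this gives:
  X_t = 7/4 * exp((47/32) * t + (7/4) * B_t).
Since sigma*B_t ~ Normal(0, sigma^2 t), E[exp(sigma*B_t)] = exp(sigma^2 t / 2); so E[X_t] = x_0 * exp((mu - sigma^2/2) t) * exp(sigma^2 t / 2) = x_0 * exp(mu t) = 7*exp(3*t)/4.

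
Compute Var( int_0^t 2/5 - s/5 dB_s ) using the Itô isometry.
Var = t*(t^2 - 6*t + 12)/75

The Itô integral of a deterministic integrand f(s) has mean 0 because each increment f(s) * (B_{s+ds} - B_s) has mean 0. By the Itô isometry:
  Var( int_0^t f(s) dB_s ) = E[ (int_0^t f(s) dB_s)^2 ] = int_0^t f(s)^2 ds.
Here f(s) = 2/5 - s/5, so f(s)^2 = (s - 2)^2/25. Integrate:
  int_0^t ((s - 2)^2/25) ds = t*(t^2 - 6*t + 12)/75.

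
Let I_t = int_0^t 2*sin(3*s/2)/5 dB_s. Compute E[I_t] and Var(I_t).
E[I_t] = 0; Var(I_t) = 2*t/25 - 2*sin(3*t)/75

The Itô integral of a deterministic integrand f(s) has mean 0 because each increment f(s) * (B_{s+ds} - B_s) has mean 0. By the Itô isometry:
  Var( int_0^t f(s) dB_s ) = E[ (int_0^t f(s) dB_s)^2 ] = int_0^t f(s)^2 ds.
Here f(s) = 2*sin(3*s/2)/5, so f(s)^2 = 4*sin(3*s/2)^2/25. Integrate:
  int_0^t (4*sin(3*s/2)^2/25) ds = 2*t/25 - 2*sin(3*t)/75.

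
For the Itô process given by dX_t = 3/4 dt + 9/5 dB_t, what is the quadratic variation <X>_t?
<X>_t = 81*t/25

For an Itô process dX_t = a(t) dt + b(t) dB_t, the quadratic variation is <X>_t = int_0^t b(s)^2 ds (the drift term does not contribute). Here b(s) = 9/5, so
  b(s)^2 = 81/25.
Integrating from 0 to t:
  <X>_t = int_0^t (81/25) ds = 81*t/25.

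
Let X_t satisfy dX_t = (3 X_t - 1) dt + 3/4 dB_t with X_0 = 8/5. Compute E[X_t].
E[X_t] = 19*exp(3*t)/15 + 1/3

Taking expectations and using E[dB_t] = 0, the mean m(t) = E[X_t] satisfies the ODE m'(t) = a m(t) + b with m(0) = x_0. With a = 3, b = -1, x_0 = 8/5, the solution is
  m(t) = x_0 * exp(a t) + (b/a) * (exp(a t) - 1)
       = (8/5) * exp(3 t) + ((-1)/3) * (exp(3 t) - 1)
       = 19*exp(3*t)/15 + 1/3.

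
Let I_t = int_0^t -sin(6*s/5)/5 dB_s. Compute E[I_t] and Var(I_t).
E[I_t] = 0; Var(I_t) = t/50 - sin(12*t/5)/120

The Itô integral of a deterministic integrand f(s) has mean 0 because each increment f(s) * (B_{s+ds} - B_s) has mean 0. By the Itô isometry:
  Var( int_0^t f(s) dB_s ) = E[ (int_0^t f(s) dB_s)^2 ] = int_0^t f(s)^2 ds.
Here f(s) = -sin(6*s/5)/5, so f(s)^2 = sin(6*s/5)^2/25. Integrate:
  int_0^t (sin(6*s/5)^2/25) ds = t/50 - sin(12*t/5)/120.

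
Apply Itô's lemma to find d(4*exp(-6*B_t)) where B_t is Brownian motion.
d(4*exp(-6*B_t)) = (72*exp(-6*B_t)) dt + (-24*exp(-6*B_t)) dB_t

Itô's formula for f(B_t) gives d f(B_t) = f'(B_t) dB_t + (1/2) f''(B_t) dt. Compute derivatives of f(x) = 4*exp(-6*x):
  f'(x)  = -24*exp(-6*x)
  f''(x) = 144*exp(-6*x)
Substitute x = B_t and multiply the f'' term by 1/2:
  drift     = (1/2) * (144*exp(-6*x)) evaluated at B_t = 72*exp(-6*B_t)
  diffusion = (-24*exp(-6*x)) evaluated at B_t = -24*exp(-6*B_t)
Therefore d(4*exp(-6*B_t)) = (72*exp(-6*B_t)) dt + (-24*exp(-6*B_t)) dB_t.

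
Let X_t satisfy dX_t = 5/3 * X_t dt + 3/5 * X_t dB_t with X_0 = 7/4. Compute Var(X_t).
Var(X_t) = 49*(exp(9*t/25) - 1)*exp(10*t/3)/16

For GBM dX = mu X dt + sigma X dB with X_0 = x_0, apply Itô to Y = log X: dY = (mu - sigma^2/2) dt + sigma dB, so Y_t = log(x_0) + (mu - sigma^2/2) t + sigma B_t and hence X_t = x_0 * exp((mu - sigma^2/2) t + sigma B_t).
With mu = 5/3, sigma = 3/5, x_0 = 7/4, this gives:
  X_t = 7/4 * exp((223/150) * t + (3/5) * B_t).
Since sigma*B_t ~ Normal(0, sigma^2 t), E[exp(sigma*B_t)] = exp(sigma^2 t / 2); so E[X_t] = x_0 * exp((mu - sigma^2/2) t) * exp(sigma^2 t / 2) = x_0 * exp(mu t) = 7*exp(5*t/3)/4.
Var(X_t) = E[X_t^2] - (E[X_t])^2 = x_0^2 * exp(2 mu t) * (exp(sigma^2 t) - 1) = 49*(exp(9*t/25) - 1)*exp(10*t/3)/16.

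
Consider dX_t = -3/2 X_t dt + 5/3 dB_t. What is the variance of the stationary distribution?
lim Var(X_t) = 25/27

The OU SDE dX = -theta X dt + sigma dB admits the integrating factor exp(theta t): d(exp(theta t) X_t) = sigma exp(theta t) dB_t. Integrating from 0 to t gives X_t = x_0 * exp(-theta t) + sigma * int_0^t exp(-theta (t-s)) dB_s for any initial x_0. The Itô integral has variance (by the Itô isometry) sigma^2 * int_0^t exp(-2 theta (t - s)) ds = sigma^2 * (1 - exp(-2 theta t)) / (2 theta), independent of x_0.
With theta = 3/2, sigma = 5/3:
  Var(X_t) = (5/3)^2 * (1 - exp(-2*3/2 t)) / (2 * 3/2) = 25/27 - 25*exp(-3*t)/27.
As t -> infinity, exp(-2*3/2 t) -> 0, so the stationary variance is sigma^2 / (2 theta) = 25/27.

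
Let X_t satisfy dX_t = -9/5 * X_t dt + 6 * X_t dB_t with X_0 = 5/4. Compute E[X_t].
E[X_t] = 5*exp(-9*t/5)/4

For GBM dX = mu X dt + sigma X dB with X_0 = x_0, apply Itô to Y = log X: dY = (mu - sigma^2/2) dt + sigma dB, so Y_t = log(x_0) + (mu - sigma^2/2) t + sigma B_t and hence X_t = x_0 * exp((mu - sigma^2/2) t + sigma B_t).
With mu = -9/5, sigma = 6, x_0 = 5/4, this gives:
  X_t = 5/4 * exp((-99/5) * t + (6) * B_t).
Since sigma*B_t ~ Normal(0, sigma^2 t), E[exp(sigma*B_t)] = exp(sigma^2 t / 2); so E[X_t] = x_0 * exp((mu - sigma^2/2) t) * exp(sigma^2 t / 2) = x_0 * exp(mu t) = 5*exp(-9*t/5)/4.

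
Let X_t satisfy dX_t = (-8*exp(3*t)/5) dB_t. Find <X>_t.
<X>_t = 32*exp(6*t)/75 - 32/75

For an Itô process dX_t = a(t) dt + b(t) dB_t, the quadratic variation is <X>_t = int_0^t b(s)^2 ds (the drift term does not contribute). Here b(s) = -8*exp(3*s)/5, so
  b(s)^2 = 64*exp(6*s)/25.
Integrating from 0 to t:
  <X>_t = int_0^t (64*exp(6*s)/25) ds = 32*exp(6*t)/75 - 32/75.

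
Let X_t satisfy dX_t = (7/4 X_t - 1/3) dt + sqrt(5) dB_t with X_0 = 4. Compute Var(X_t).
Var(X_t) = 10*exp(7*t/2)/7 - 10/7

The variance V(t) = Var(X_t) satisfies V'(t) = 2 a V(t) + c^2 with V(0) = 0 (drift coefficient is linear in X, diffusion is constant). With a = 7/4, c = sqrt(5), the solution is
  V(t) = (c^2 / (2 a)) * (exp(2 a t) - 1)
       = (sqrt(5)^2 / (2*(7/4))) * (exp((7/2) t) - 1)
       = 10*exp(7*t/2)/7 - 10/7.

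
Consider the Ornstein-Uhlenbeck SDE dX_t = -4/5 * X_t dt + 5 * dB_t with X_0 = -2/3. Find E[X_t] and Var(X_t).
E[X_t] = -2*exp(-4*t/5)/3; Var(X_t) = 125/8 - 125*exp(-8*t/5)/8

The OU SDE dX = -theta X dt + sigma dB admits the integrating factor exp(theta t): d(exp(theta t) X_t) = sigma exp(theta t) dB_t. Integrating from 0 to t:
  X_t = x_0 * exp(-theta t) + sigma * int_0^t exp(-theta (t-s)) dB_s.
The Itô integral has mean 0 and (by the Itô isometry) variance sigma^2 * int_0^t exp(-2 theta (t - s)) ds = sigma^2 * (1 - exp(-2 theta t)) / (2 theta).
With theta = 4/5, sigma = 5, x_0 = -2/3:
  E[X_t] = -2/3 * exp(-4/5 t) = -2*exp(-4*t/5)/3
  Var(X_t) = (5)^2 * (1 - exp(-2*4/5 t)) / (2 * 4/5) = 125/8 - 125*exp(-8*t/5)/8.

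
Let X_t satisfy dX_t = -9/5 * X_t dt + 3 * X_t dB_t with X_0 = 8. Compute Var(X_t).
Var(X_t) = (64*exp(9*t) - 64)*exp(-18*t/5)

For GBM dX = mu X dt + sigma X dB with X_0 = x_0, apply Itô to Y = log X: dY = (mu - sigma^2/2) dt + sigma dB, so Y_t = log(x_0) + (mu - sigma^2/2) t + sigma B_t and hence X_t = x_0 * exp((mu - sigma^2/2) t + sigma B_t).
With mu = -9/5, sigma = 3, x_0 = 8, this gives:
  X_t = 8 * exp((-63/10) * t + (3) * B_t).
Since sigma*B_t ~ Normal(0, sigma^2 t), E[exp(sigma*B_t)] = exp(sigma^2 t / 2); so E[X_t] = x_0 * exp((mu - sigma^2/2) t) * exp(sigma^2 t / 2) = x_0 * exp(mu t) = 8*exp(-9*t/5).
Var(X_t) = E[X_t^2] - (E[X_t])^2 = x_0^2 * exp(2 mu t) * (exp(sigma^2 t) - 1) = (64*exp(9*t) - 64)*exp(-18*t/5).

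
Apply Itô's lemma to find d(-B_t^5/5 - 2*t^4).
d(-B_t^5/5 - 2*t^4) = (-2*B_t^3 - 8*t^3) dt + (-B_t^4) dB_t

Itô's formula for f(t, x): d f(t, B_t) = (f_t + (1/2) f_xx) dt + f_x dB_t. Compute partials of f(t, x) = -2*t^4 - x^5/5:
  f_t(t,x)  = -8*t^3
  f_x(t,x)  = -x^4
  f_xx(t,x) = -4*x^3
Assemble drift = f_t + (1/2) f_xx = -8*t^3 - 2*x^3 and diffusion = f_x = -x^4. Substituting x = B_t:
  d(-B_t^5/5 - 2*t^4) = (-2*B_t^3 - 8*t^3) dt + (-B_t^4) dB_t.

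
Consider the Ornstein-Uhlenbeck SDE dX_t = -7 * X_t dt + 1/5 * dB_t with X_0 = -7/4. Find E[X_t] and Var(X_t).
E[X_t] = -7*exp(-7*t)/4; Var(X_t) = 1/350 - exp(-14*t)/350

The OU SDE dX = -theta X dt + sigma dB admits the integrating factor exp(theta t): d(exp(theta t) X_t) = sigma exp(theta t) dB_t. Integrating from 0 to t:
  X_t = x_0 * exp(-theta t) + sigma * int_0^t exp(-theta (t-s)) dB_s.
The Itô integral has mean 0 and (by the Itô isometry) variance sigma^2 * int_0^t exp(-2 theta (t - s)) ds = sigma^2 * (1 - exp(-2 theta t)) / (2 theta).
With theta = 7, sigma = 1/5, x_0 = -7/4:
  E[X_t] = -7/4 * exp(-7 t) = -7*exp(-7*t)/4
  Var(X_t) = (1/5)^2 * (1 - exp(-2*7 t)) / (2 * 7) = 1/350 - exp(-14*t)/350.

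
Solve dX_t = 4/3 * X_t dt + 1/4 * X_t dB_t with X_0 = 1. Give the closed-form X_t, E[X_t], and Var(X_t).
X_t = 1 * exp((125/96) t + (1/4) B_t); E[X_t] = exp(4*t/3); Var(X_t) = (exp(t/16) - 1)*exp(8*t/3)

For GBM dX = mu X dt + sigma X dB with X_0 = x_0, apply Itô to Y = log X: dY = (mu - sigma^2/2) dt + sigma dB, so Y_t = log(x_0) + (mu - sigma^2/2) t + sigma B_t and hence X_t = x_0 * exp((mu - sigma^2/2) t + sigma B_t).
With mu = 4/3, sigma = 1/4, x_0 = 1, this gives:
  X_t = 1 * exp((125/96) * t + (1/4) * B_t).
Since sigma*B_t ~ Normal(0, sigma^2 t), E[exp(sigma*B_t)] = exp(sigma^2 t / 2); so E[X_t] = x_0 * exp((mu - sigma^2/2) t) * exp(sigma^2 t / 2) = x_0 * exp(mu t) = exp(4*t/3).
Var(X_t) = E[X_t^2] - (E[X_t])^2 = x_0^2 * exp(2 mu t) * (exp(sigma^2 t) - 1) = (exp(t/16) - 1)*exp(8*t/3).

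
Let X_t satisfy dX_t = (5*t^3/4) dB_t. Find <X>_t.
<X>_t = 25*t^7/112

For an Itô process dX_t = a(t) dt + b(t) dB_t, the quadratic variation is <X>_t = int_0^t b(s)^2 ds (the drift term does not contribute). Here b(s) = 5*s^3/4, so
  b(s)^2 = 25*s^6/16.
Integrating from 0 to t:
  <X>_t = int_0^t (25*s^6/16) ds = 25*t^7/112.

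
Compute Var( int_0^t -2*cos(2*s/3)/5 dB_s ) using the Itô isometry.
Var = 2*t/25 + 3*sin(4*t/3)/50

The Itô integral of a deterministic integrand f(s) has mean 0 because each increment f(s) * (B_{s+ds} - B_s) has mean 0. By the Itô isometry:
  Var( int_0^t f(s) dB_s ) = E[ (int_0^t f(s) dB_s)^2 ] = int_0^t f(s)^2 ds.
Here f(s) = -2*cos(2*s/3)/5, so f(s)^2 = 4*cos(2*s/3)^2/25. Integrate:
  int_0^t (4*cos(2*s/3)^2/25) ds = 2*t/25 + 3*sin(4*t/3)/50.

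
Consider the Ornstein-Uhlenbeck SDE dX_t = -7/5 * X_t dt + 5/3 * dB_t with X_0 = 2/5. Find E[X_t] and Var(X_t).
E[X_t] = 2*exp(-7*t/5)/5; Var(X_t) = 125/126 - 125*exp(-14*t/5)/126

The OU SDE dX = -theta X dt + sigma dB admits the integrating factor exp(theta t): d(exp(theta t) X_t) = sigma exp(theta t) dB_t. Integrating from 0 to t:
  X_t = x_0 * exp(-theta t) + sigma * int_0^t exp(-theta (t-s)) dB_s.
The Itô integral has mean 0 and (by the Itô isometry) variance sigma^2 * int_0^t exp(-2 theta (t - s)) ds = sigma^2 * (1 - exp(-2 theta t)) / (2 theta).
With theta = 7/5, sigma = 5/3, x_0 = 2/5:
  E[X_t] = 2/5 * exp(-7/5 t) = 2*exp(-7*t/5)/5
  Var(X_t) = (5/3)^2 * (1 - exp(-2*7/5 t)) / (2 * 7/5) = 125/126 - 125*exp(-14*t/5)/126.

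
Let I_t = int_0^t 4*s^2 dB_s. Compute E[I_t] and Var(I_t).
E[I_t] = 0; Var(I_t) = 16*t^5/5

The Itô integral of a deterministic integrand f(s) has mean 0 because each increment f(s) * (B_{s+ds} - B_s) has mean 0. By the Itô isometry:
  Var( int_0^t f(s) dB_s ) = E[ (int_0^t f(s) dB_s)^2 ] = int_0^t f(s)^2 ds.
Here f(s) = 4*s^2, so f(s)^2 = 16*s^4. Integrate:
  int_0^t (16*s^4) ds = 16*t^5/5.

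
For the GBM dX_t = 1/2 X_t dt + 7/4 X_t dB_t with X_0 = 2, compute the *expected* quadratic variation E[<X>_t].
E[<X>_t] = 196*exp(65*t/16)/65 - 196/65

<X>_t = int_0^t ((7/4) * X_s)^2 ds. Taking expectation inside the integral: E[<X>_t] = (7/4)^2 * int_0^t E[X_s^2] ds. For GBM, E[X_s^2] = x_0^2 * exp((2 mu + sigma^2) s). Integrating:
  E[<X>_t] = (7/4)^2 * 2^2 * (exp((2*(1/2) + (7/4)^2) t) - 1) / (2*(1/2) + (7/4)^2)
           = (7/4)^2 * 2^2 * (exp((65/16) t) - 1) / (65/16) = 196*exp(65*t/16)/65 - 196/65.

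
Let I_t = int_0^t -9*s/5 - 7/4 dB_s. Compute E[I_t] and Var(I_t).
E[I_t] = 0; Var(I_t) = t*(432*t^2 + 1260*t + 1225)/400

The Itô integral of a deterministic integrand f(s) has mean 0 because each increment f(s) * (B_{s+ds} - B_s) has mean 0. By the Itô isometry:
  Var( int_0^t f(s) dB_s ) = E[ (int_0^t f(s) dB_s)^2 ] = int_0^t f(s)^2 ds.
Here f(s) = -9*s/5 - 7/4, so f(s)^2 = (36*s + 35)^2/400. Integrate:
  int_0^t ((36*s + 35)^2/400) ds = t*(432*t^2 + 1260*t + 1225)/400.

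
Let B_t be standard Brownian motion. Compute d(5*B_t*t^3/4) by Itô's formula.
d(5*B_t*t^3/4) = (15*B_t*t^2/4) dt + (5*t^3/4) dB_t

Itô's formula for f(t, x): d f(t, B_t) = (f_t + (1/2) f_xx) dt + f_x dB_t. Compute partials of f(t, x) = 5*t^3*x/4:
  f_t(t,x)  = 15*t^2*x/4
  f_x(t,x)  = 5*t^3/4
  f_xx(t,x) = 0
Assemble drift = f_t + (1/2) f_xx = 15*t^2*x/4 and diffusion = f_x = 5*t^3/4. Substituting x = B_t:
  d(5*B_t*t^3/4) = (15*B_t*t^2/4) dt + (5*t^3/4) dB_t.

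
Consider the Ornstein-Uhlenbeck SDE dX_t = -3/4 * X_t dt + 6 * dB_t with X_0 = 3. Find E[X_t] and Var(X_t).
E[X_t] = 3*exp(-3*t/4); Var(X_t) = 24 - 24*exp(-3*t/2)

The OU SDE dX = -theta X dt + sigma dB admits the integrating factor exp(theta t): d(exp(theta t) X_t) = sigma exp(theta t) dB_t. Integrating from 0 to t:
  X_t = x_0 * exp(-theta t) + sigma * int_0^t exp(-theta (t-s)) dB_s.
The Itô integral has mean 0 and (by the Itô isometry) variance sigma^2 * int_0^t exp(-2 theta (t - s)) ds = sigma^2 * (1 - exp(-2 theta t)) / (2 theta).
With theta = 3/4, sigma = 6, x_0 = 3:
  E[X_t] = 3 * exp(-3/4 t) = 3*exp(-3*t/4)
  Var(X_t) = (6)^2 * (1 - exp(-2*3/4 t)) / (2 * 3/4) = 24 - 24*exp(-3*t/2).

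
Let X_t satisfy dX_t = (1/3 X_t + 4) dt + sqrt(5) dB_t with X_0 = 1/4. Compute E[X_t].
E[X_t] = 49*exp(t/3)/4 - 12

Taking expectations and using E[dB_t] = 0, the mean m(t) = E[X_t] satisfies the ODE m'(t) = a m(t) + b with m(0) = x_0. With a = 1/3, b = 4, x_0 = 1/4, the solution is
  m(t) = x_0 * exp(a t) + (b/a) * (exp(a t) - 1)
       = (1/4) * exp((1/3) t) + (4/(1/3)) * (exp((1/3) t) - 1)
       = 49*exp(t/3)/4 - 12.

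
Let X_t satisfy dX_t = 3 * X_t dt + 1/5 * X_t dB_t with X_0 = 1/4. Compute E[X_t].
E[X_t] = exp(3*t)/4

For GBM dX = mu X dt + sigma X dB with X_0 = x_0, apply Itô to Y = log X: dY = (mu - sigma^2/2) dt + sigma dB, so Y_t = log(x_0) + (mu - sigma^2/2) t + sigma B_t and hence X_t = x_0 * exp((mu - sigma^2/2) t + sigma B_t).
With mu = 3, sigma = 1/5, x_0 = 1/4, this gives:
  X_t = 1/4 * exp((149/50) * t + (1/5) * B_t).
Since sigma*B_t ~ Normal(0, sigma^2 t), E[exp(sigma*B_t)] = exp(sigma^2 t / 2); so E[X_t] = x_0 * exp((mu - sigma^2/2) t) * exp(sigma^2 t / 2) = x_0 * exp(mu t) = exp(3*t)/4.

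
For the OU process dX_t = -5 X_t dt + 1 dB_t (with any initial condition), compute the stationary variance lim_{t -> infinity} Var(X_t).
lim Var(X_t) = 1/10

The OU SDE dX = -theta X dt + sigma dB admits the integrating factor exp(theta t): d(exp(theta t) X_t) = sigma exp(theta t) dB_t. Integrating from 0 to t gives X_t = x_0 * exp(-theta t) + sigma * int_0^t exp(-theta (t-s)) dB_s for any initial x_0. The Itô integral has variance (by the Itô isometry) sigma^2 * int_0^t exp(-2 theta (t - s)) ds = sigma^2 * (1 - exp(-2 theta t)) / (2 theta), independent of x_0.
With theta = 5, sigma = 1:
  Var(X_t) = (1)^2 * (1 - exp(-2*5 t)) / (2 * 5) = 1/10 - exp(-10*t)/10.
As t -> infinity, exp(-2*5 t) -> 0, so the stationary variance is sigma^2 / (2 theta) = 1/10.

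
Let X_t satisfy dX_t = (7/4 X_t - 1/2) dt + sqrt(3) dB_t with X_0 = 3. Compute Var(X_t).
Var(X_t) = 6*exp(7*t/2)/7 - 6/7

The variance V(t) = Var(X_t) satisfies V'(t) = 2 a V(t) + c^2 with V(0) = 0 (drift coefficient is linear in X, diffusion is constant). With a = 7/4, c = sqrt(3), the solution is
  V(t) = (c^2 / (2 a)) * (exp(2 a t) - 1)
       = (sqrt(3)^2 / (2*(7/4))) * (exp((7/2) t) - 1)
       = 6*exp(7*t/2)/7 - 6/7.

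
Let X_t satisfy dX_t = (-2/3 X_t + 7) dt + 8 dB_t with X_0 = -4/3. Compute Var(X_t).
Var(X_t) = 48 - 48*exp(-4*t/3)

The variance V(t) = Var(X_t) satisfies V'(t) = 2 a V(t) + c^2 with V(0) = 0 (drift coefficient is linear in X, diffusion is constant). With a = -2/3, c = 8, the solution is
  V(t) = (c^2 / (2 a)) * (exp(2 a t) - 1)
       = (8^2 / (2*(-2/3))) * (exp((-4/3) t) - 1)
       = 48 - 48*exp(-4*t/3).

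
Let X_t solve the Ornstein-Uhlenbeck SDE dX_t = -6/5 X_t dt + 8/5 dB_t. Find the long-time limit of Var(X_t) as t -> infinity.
lim Var(X_t) = 16/15

The OU SDE dX = -theta X dt + sigma dB admits the integrating factor exp(theta t): d(exp(theta t) X_t) = sigma exp(theta t) dB_t. Integrating from 0 to t gives X_t = x_0 * exp(-theta t) + sigma * int_0^t exp(-theta (t-s)) dB_s for any initial x_0. The Itô integral has variance (by the Itô isometry) sigma^2 * int_0^t exp(-2 theta (t - s)) ds = sigma^2 * (1 - exp(-2 theta t)) / (2 theta), independent of x_0.
With theta = 6/5, sigma = 8/5:
  Var(X_t) = (8/5)^2 * (1 - exp(-2*6/5 t)) / (2 * 6/5) = 16/15 - 16*exp(-12*t/5)/15.
As t -> infinity, exp(-2*6/5 t) -> 0, so the stationary variance is sigma^2 / (2 theta) = 16/15.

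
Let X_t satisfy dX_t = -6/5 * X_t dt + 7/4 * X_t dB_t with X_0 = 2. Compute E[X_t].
E[X_t] = 2*exp(-6*t/5)

For GBM dX = mu X dt + sigma X dB with X_0 = x_0, apply Itô to Y = log X: dY = (mu - sigma^2/2) dt + sigma dB, so Y_t = log(x_0) + (mu - sigma^2/2) t + sigma B_t and hence X_t = x_0 * exp((mu - sigma^2/2) t + sigma B_t).
With mu = -6/5, sigma = 7/4, x_0 = 2, this gives:
  X_t = 2 * exp((-437/160) * t + (7/4) * B_t).
Since sigma*B_t ~ Normal(0, sigma^2 t), E[exp(sigma*B_t)] = exp(sigma^2 t / 2); so E[X_t] = x_0 * exp((mu - sigma^2/2) t) * exp(sigma^2 t / 2) = x_0 * exp(mu t) = 2*exp(-6*t/5).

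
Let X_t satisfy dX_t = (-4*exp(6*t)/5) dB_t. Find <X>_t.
<X>_t = 4*exp(12*t)/75 - 4/75

For an Itô process dX_t = a(t) dt + b(t) dB_t, the quadratic variation is <X>_t = int_0^t b(s)^2 ds (the drift term does not contribute). Here b(s) = -4*exp(6*s)/5, so
  b(s)^2 = 16*exp(12*s)/25.
Integrating from 0 to t:
  <X>_t = int_0^t (16*exp(12*s)/25) ds = 4*exp(12*t)/75 - 4/75.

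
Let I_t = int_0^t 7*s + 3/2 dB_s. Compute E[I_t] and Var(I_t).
E[I_t] = 0; Var(I_t) = t*(196*t^2 + 126*t + 27)/12

The Itô integral of a deterministic integrand f(s) has mean 0 because each increment f(s) * (B_{s+ds} - B_s) has mean 0. By the Itô isometry:
  Var( int_0^t f(s) dB_s ) = E[ (int_0^t f(s) dB_s)^2 ] = int_0^t f(s)^2 ds.
Here f(s) = 7*s + 3/2, so f(s)^2 = (14*s + 3)^2/4. Integrate:
  int_0^t ((14*s + 3)^2/4) ds = t*(196*t^2 + 126*t + 27)/12.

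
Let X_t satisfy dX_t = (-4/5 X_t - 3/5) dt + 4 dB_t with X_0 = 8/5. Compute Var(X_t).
Var(X_t) = 10 - 10*exp(-8*t/5)

The variance V(t) = Var(X_t) satisfies V'(t) = 2 a V(t) + c^2 with V(0) = 0 (drift coefficient is linear in X, diffusion is constant). With a = -4/5, c = 4, the solution is
  V(t) = (c^2 / (2 a)) * (exp(2 a t) - 1)
       = (4^2 / (2*(-4/5))) * (exp((-8/5) t) - 1)
       = 10 - 10*exp(-8*t/5).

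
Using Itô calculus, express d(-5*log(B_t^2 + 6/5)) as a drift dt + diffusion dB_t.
d(-5*log(B_t^2 + 6/5)) = (25*(5*B_t^2 - 6)/(5*B_t^2 + 6)^2) dt + (-50*B_t/(5*B_t^2 + 6)) dB_t

Itô's formula for f(B_t) gives d f(B_t) = f'(B_t) dB_t + (1/2) f''(B_t) dt. Compute derivatives of f(x) = -5*log(x^2 + 6/5):
  f'(x)  = -50*x/(5*x^2 + 6)
  f''(x) = 50*(5*x^2 - 6)/(5*x^2 + 6)^2
Substitute x = B_t and multiply the f'' term by 1/2:
  drift     = (1/2) * (50*(5*x^2 - 6)/(5*x^2 + 6)^2) evaluated at B_t = 25*(5*B_t^2 - 6)/(5*B_t^2 + 6)^2
  diffusion = (-50*x/(5*x^2 + 6)) evaluated at B_t = -50*B_t/(5*B_t^2 + 6)
Therefore d(-5*log(B_t^2 + 6/5)) = (25*(5*B_t^2 - 6)/(5*B_t^2 + 6)^2) dt + (-50*B_t/(5*B_t^2 + 6)) dB_t.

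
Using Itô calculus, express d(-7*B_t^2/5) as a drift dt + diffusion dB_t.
d(-7*B_t^2/5) = (-7/5) dt + (-14*B_t/5) dB_t

Itô's formula for f(B_t) gives d f(B_t) = f'(B_t) dB_t + (1/2) f''(B_t) dt. Compute derivatives of f(x) = -7*x^2/5:
  f'(x)  = -14*x/5
  f''(x) = -14/5
Substitute x = B_t and multiply the f'' term by 1/2:
  drift     = (1/2) * (-14/5) evaluated at B_t = -7/5
  diffusion = (-14*x/5) evaluated at B_t = -14*B_t/5
Therefore d(-7*B_t^2/5) = (-7/5) dt + (-14*B_t/5) dB_t.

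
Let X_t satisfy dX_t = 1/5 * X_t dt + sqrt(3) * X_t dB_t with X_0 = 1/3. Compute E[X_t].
E[X_t] = exp(t/5)/3

For GBM dX = mu X dt + sigma X dB with X_0 = x_0, apply Itô to Y = log X: dY = (mu - sigma^2/2) dt + sigma dB, so Y_t = log(x_0) + (mu - sigma^2/2) t + sigma B_t and hence X_t = x_0 * exp((mu - sigma^2/2) t + sigma B_t).
With mu = 1/5, sigma = sqrt(3), x_0 = 1/3, this gives:
  X_t = 1/3 * exp((-13/10) * t + (sqrt(3)) * B_t).
Since sigma*B_t ~ Normal(0, sigma^2 t), E[exp(sigma*B_t)] = exp(sigma^2 t / 2); so E[X_t] = x_0 * exp((mu - sigma^2/2) t) * exp(sigma^2 t / 2) = x_0 * exp(mu t) = exp(t/5)/3.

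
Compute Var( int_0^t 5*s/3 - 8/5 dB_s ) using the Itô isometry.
Var = t*(625*t^2 - 1800*t + 1728)/675

The Itô integral of a deterministic integrand f(s) has mean 0 because each increment f(s) * (B_{s+ds} - B_s) has mean 0. By the Itô isometry:
  Var( int_0^t f(s) dB_s ) = E[ (int_0^t f(s) dB_s)^2 ] = int_0^t f(s)^2 ds.
Here f(s) = 5*s/3 - 8/5, so f(s)^2 = (25*s - 24)^2/225. Integrate:
  int_0^t ((25*s - 24)^2/225) ds = t*(625*t^2 - 1800*t + 1728)/675.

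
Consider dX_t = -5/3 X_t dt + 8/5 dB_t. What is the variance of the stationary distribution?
lim Var(X_t) = 96/125

The OU SDE dX = -theta X dt + sigma dB admits the integrating factor exp(theta t): d(exp(theta t) X_t) = sigma exp(theta t) dB_t. Integrating from 0 to t gives X_t = x_0 * exp(-theta t) + sigma * int_0^t exp(-theta (t-s)) dB_s for any initial x_0. The Itô integral has variance (by the Itô isometry) sigma^2 * int_0^t exp(-2 theta (t - s)) ds = sigma^2 * (1 - exp(-2 theta t)) / (2 theta), independent of x_0.
With theta = 5/3, sigma = 8/5:
  Var(X_t) = (8/5)^2 * (1 - exp(-2*5/3 t)) / (2 * 5/3) = 96/125 - 96*exp(-10*t/3)/125.
As t -> infinity, exp(-2*5/3 t) -> 0, so the stationary variance is sigma^2 / (2 theta) = 96/125.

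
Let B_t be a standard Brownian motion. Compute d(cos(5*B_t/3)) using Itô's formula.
d(cos(5*B_t/3)) = (-25*cos(5*B_t/3)/18) dt + (-5*sin(5*B_t/3)/3) dB_t

Itô's formula for f(B_t) gives d f(B_t) = f'(B_t) dB_t + (1/2) f''(B_t) dt. Compute derivatives of f(x) = cos(5*x/3):
  f'(x)  = -5*sin(5*x/3)/3
  f''(x) = -25*cos(5*x/3)/9
Substitute x = B_t and multiply the f'' term by 1/2:
  drift     = (1/2) * (-25*cos(5*x/3)/9) evaluated at B_t = -25*cos(5*B_t/3)/18
  diffusion = (-5*sin(5*x/3)/3) evaluated at B_t = -5*sin(5*B_t/3)/3
Therefore d(cos(5*B_t/3)) = (-25*cos(5*B_t/3)/18) dt + (-5*sin(5*B_t/3)/3) dB_t.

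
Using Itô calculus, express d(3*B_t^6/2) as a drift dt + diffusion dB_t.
d(3*B_t^6/2) = (45*B_t^4/2) dt + (9*B_t^5) dB_t

Itô's formula for f(B_t) gives d f(B_t) = f'(B_t) dB_t + (1/2) f''(B_t) dt. Compute derivatives of f(x) = 3*x^6/2:
  f'(x)  = 9*x^5
  f''(x) = 45*x^4
Substitute x = B_t and multiply the f'' term by 1/2:
  drift     = (1/2) * (45*x^4) evaluated at B_t = 45*B_t^4/2
  diffusion = (9*x^5) evaluated at B_t = 9*B_t^5
Therefore d(3*B_t^6/2) = (45*B_t^4/2) dt + (9*B_t^5) dB_t.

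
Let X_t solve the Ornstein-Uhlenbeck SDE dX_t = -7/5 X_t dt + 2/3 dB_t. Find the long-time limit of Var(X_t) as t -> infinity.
lim Var(X_t) = 10/63

The OU SDE dX = -theta X dt + sigma dB admits the integrating factor exp(theta t): d(exp(theta t) X_t) = sigma exp(theta t) dB_t. Integrating from 0 to t gives X_t = x_0 * exp(-theta t) + sigma * int_0^t exp(-theta (t-s)) dB_s for any initial x_0. The Itô integral has variance (by the Itô isometry) sigma^2 * int_0^t exp(-2 theta (t - s)) ds = sigma^2 * (1 - exp(-2 theta t)) / (2 theta), independent of x_0.
With theta = 7/5, sigma = 2/3:
  Var(X_t) = (2/3)^2 * (1 - exp(-2*7/5 t)) / (2 * 7/5) = 10/63 - 10*exp(-14*t/5)/63.
As t -> infinity, exp(-2*7/5 t) -> 0, so the stationary variance is sigma^2 / (2 theta) = 10/63.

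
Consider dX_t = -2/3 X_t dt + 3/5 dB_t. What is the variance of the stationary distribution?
lim Var(X_t) = 27/100

The OU SDE dX = -theta X dt + sigma dB admits the integrating factor exp(theta t): d(exp(theta t) X_t) = sigma exp(theta t) dB_t. Integrating from 0 to t gives X_t = x_0 * exp(-theta t) + sigma * int_0^t exp(-theta (t-s)) dB_s for any initial x_0. The Itô integral has variance (by the Itô isometry) sigma^2 * int_0^t exp(-2 theta (t - s)) ds = sigma^2 * (1 - exp(-2 theta t)) / (2 theta), independent of x_0.
With theta = 2/3, sigma = 3/5:
  Var(X_t) = (3/5)^2 * (1 - exp(-2*2/3 t)) / (2 * 2/3) = 27/100 - 27*exp(-4*t/3)/100.
As t -> infinity, exp(-2*2/3 t) -> 0, so the stationary variance is sigma^2 / (2 theta) = 27/100.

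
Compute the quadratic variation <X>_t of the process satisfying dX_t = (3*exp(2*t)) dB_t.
<X>_t = 9*exp(4*t)/4 - 9/4

For an Itô process dX_t = a(t) dt + b(t) dB_t, the quadratic variation is <X>_t = int_0^t b(s)^2 ds (the drift term does not contribute). Here b(s) = 3*exp(2*s), so
  b(s)^2 = 9*exp(4*s).
Integrating from 0 to t:
  <X>_t = int_0^t (9*exp(4*s)) ds = 9*exp(4*t)/4 - 9/4.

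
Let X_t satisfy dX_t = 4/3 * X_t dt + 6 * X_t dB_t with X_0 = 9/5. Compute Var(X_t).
Var(X_t) = 81*(exp(36*t) - 1)*exp(8*t/3)/25

For GBM dX = mu X dt + sigma X dB with X_0 = x_0, apply Itô to Y = log X: dY = (mu - sigma^2/2) dt + sigma dB, so Y_t = log(x_0) + (mu - sigma^2/2) t + sigma B_t and hence X_t = x_0 * exp((mu - sigma^2/2) t + sigma B_t).
With mu = 4/3, sigma = 6, x_0 = 9/5, this gives:
  X_t = 9/5 * exp((-50/3) * t + (6) * B_t).
Since sigma*B_t ~ Normal(0, sigma^2 t), E[exp(sigma*B_t)] = exp(sigma^2 t / 2); so E[X_t] = x_0 * exp((mu - sigma^2/2) t) * exp(sigma^2 t / 2) = x_0 * exp(mu t) = 9*exp(4*t/3)/5.
Var(X_t) = E[X_t^2] - (E[X_t])^2 = x_0^2 * exp(2 mu t) * (exp(sigma^2 t) - 1) = 81*(exp(36*t) - 1)*exp(8*t/3)/25.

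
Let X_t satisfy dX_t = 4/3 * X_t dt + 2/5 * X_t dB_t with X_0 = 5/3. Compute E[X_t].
E[X_t] = 5*exp(4*t/3)/3

For GBM dX = mu X dt + sigma X dB with X_0 = x_0, apply Itô to Y = log X: dY = (mu - sigma^2/2) dt + sigma dB, so Y_t = log(x_0) + (mu - sigma^2/2) t + sigma B_t and hence X_t = x_0 * exp((mu - sigma^2/2) t + sigma B_t).
With mu = 4/3, sigma = 2/5, x_0 = 5/3, this gives:
  X_t = 5/3 * exp((94/75) * t + (2/5) * B_t).
Since sigma*B_t ~ Normal(0, sigma^2 t), E[exp(sigma*B_t)] = exp(sigma^2 t / 2); so E[X_t] = x_0 * exp((mu - sigma^2/2) t) * exp(sigma^2 t / 2) = x_0 * exp(mu t) = 5*exp(4*t/3)/3.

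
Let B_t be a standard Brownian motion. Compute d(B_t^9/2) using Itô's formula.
d(B_t^9/2) = (18*B_t^7) dt + (9*B_t^8/2) dB_t

Itô's formula for f(B_t) gives d f(B_t) = f'(B_t) dB_t + (1/2) f''(B_t) dt. Compute derivatives of f(x) = x^9/2:
  f'(x)  = 9*x^8/2
  f''(x) = 36*x^7
Substitute x = B_t and multiply the f'' term by 1/2:
  drift     = (1/2) * (36*x^7) evaluated at B_t = 18*B_t^7
  diffusion = (9*x^8/2) evaluated at B_t = 9*B_t^8/2
Therefore d(B_t^9/2) = (18*B_t^7) dt + (9*B_t^8/2) dB_t.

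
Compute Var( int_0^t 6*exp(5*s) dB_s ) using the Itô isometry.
Var = 18*exp(10*t)/5 - 18/5

The Itô integral of a deterministic integrand f(s) has mean 0 because each increment f(s) * (B_{s+ds} - B_s) has mean 0. By the Itô isometry:
  Var( int_0^t f(s) dB_s ) = E[ (int_0^t f(s) dB_s)^2 ] = int_0^t f(s)^2 ds.
Here f(s) = 6*exp(5*s), so f(s)^2 = 36*exp(10*s). Integrate:
  int_0^t (36*exp(10*s)) ds = 18*exp(10*t)/5 - 18/5.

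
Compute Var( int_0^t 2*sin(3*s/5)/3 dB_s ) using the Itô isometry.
Var = 2*t/9 - 5*sin(6*t/5)/27

The Itô integral of a deterministic integrand f(s) has mean 0 because each increment f(s) * (B_{s+ds} - B_s) has mean 0. By the Itô isometry:
  Var( int_0^t f(s) dB_s ) = E[ (int_0^t f(s) dB_s)^2 ] = int_0^t f(s)^2 ds.
Here f(s) = 2*sin(3*s/5)/3, so f(s)^2 = 4*sin(3*s/5)^2/9. Integrate:
  int_0^t (4*sin(3*s/5)^2/9) ds = 2*t/9 - 5*sin(6*t/5)/27.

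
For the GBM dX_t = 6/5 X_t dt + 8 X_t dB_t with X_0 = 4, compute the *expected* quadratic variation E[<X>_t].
E[<X>_t] = 1280*exp(332*t/5)/83 - 1280/83

<X>_t = int_0^t (8 * X_s)^2 ds. Taking expectation inside the integral: E[<X>_t] = 8^2 * int_0^t E[X_s^2] ds. For GBM, E[X_s^2] = x_0^2 * exp((2 mu + sigma^2) s). Integrating:
  E[<X>_t] = 8^2 * 4^2 * (exp((2*(6/5) + 8^2) t) - 1) / (2*(6/5) + 8^2)
           = 8^2 * 4^2 * (exp((332/5) t) - 1) / (332/5) = 1280*exp(332*t/5)/83 - 1280/83.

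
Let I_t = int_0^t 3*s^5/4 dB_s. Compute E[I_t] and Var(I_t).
E[I_t] = 0; Var(I_t) = 9*t^11/176

The Itô integral of a deterministic integrand f(s) has mean 0 because each increment f(s) * (B_{s+ds} - B_s) has mean 0. By the Itô isometry:
  Var( int_0^t f(s) dB_s ) = E[ (int_0^t f(s) dB_s)^2 ] = int_0^t f(s)^2 ds.
Here f(s) = 3*s^5/4, so f(s)^2 = 9*s^10/16. Integrate:
  int_0^t (9*s^10/16) ds = 9*t^11/176.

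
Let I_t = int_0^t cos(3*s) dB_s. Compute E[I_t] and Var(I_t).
E[I_t] = 0; Var(I_t) = t/2 + sin(6*t)/12

The Itô integral of a deterministic integrand f(s) has mean 0 because each increment f(s) * (B_{s+ds} - B_s) has mean 0. By the Itô isometry:
  Var( int_0^t f(s) dB_s ) = E[ (int_0^t f(s) dB_s)^2 ] = int_0^t f(s)^2 ds.
Here f(s) = cos(3*s), so f(s)^2 = cos(3*s)^2. Integrate:
  int_0^t (cos(3*s)^2) ds = t/2 + sin(6*t)/12.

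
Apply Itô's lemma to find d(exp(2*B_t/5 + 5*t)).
d(exp(2*B_t/5 + 5*t)) = (127*exp(2*B_t/5 + 5*t)/25) dt + (2*exp(2*B_t/5 + 5*t)/5) dB_t

Itô's formula for f(t, x): d f(t, B_t) = (f_t + (1/2) f_xx) dt + f_x dB_t. Compute partials of f(t, x) = exp(5*t + 2*x/5):
  f_t(t,x)  = 5*exp(5*t + 2*x/5)
  f_x(t,x)  = 2*exp(5*t + 2*x/5)/5
  f_xx(t,x) = 4*exp(5*t + 2*x/5)/25
Assemble drift = f_t + (1/2) f_xx = 127*exp(5*t + 2*x/5)/25 and diffusion = f_x = 2*exp(5*t + 2*x/5)/5. Substituting x = B_t:
  d(exp(2*B_t/5 + 5*t)) = (127*exp(2*B_t/5 + 5*t)/25) dt + (2*exp(2*B_t/5 + 5*t)/5) dB_t.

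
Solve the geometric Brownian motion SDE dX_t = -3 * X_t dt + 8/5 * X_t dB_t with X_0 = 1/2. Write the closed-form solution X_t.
X_t = 1/2 * exp((-107/25) * t + (8/5) * B_t)

For GBM dX = mu X dt + sigma X dB with X_0 = x_0, apply Itô to Y = log X: dY = (mu - sigma^2/2) dt + sigma dB, so Y_t = log(x_0) + (mu - sigma^2/2) t + sigma B_t and hence X_t = x_0 * exp((mu - sigma^2/2) t + sigma B_t).
With mu = -3, sigma = 8/5, x_0 = 1/2, this gives:
  X_t = 1/2 * exp((-107/25) * t + (8/5) * B_t).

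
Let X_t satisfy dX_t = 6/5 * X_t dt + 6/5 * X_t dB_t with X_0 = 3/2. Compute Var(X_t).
Var(X_t) = 9*(exp(36*t/25) - 1)*exp(12*t/5)/4

For GBM dX = mu X dt + sigma X dB with X_0 = x_0, apply Itô to Y = log X: dY = (mu - sigma^2/2) dt + sigma dB, so Y_t = log(x_0) + (mu - sigma^2/2) t + sigma B_t and hence X_t = x_0 * exp((mu - sigma^2/2) t + sigma B_t).
With mu = 6/5, sigma = 6/5, x_0 = 3/2, this gives:
  X_t = 3/2 * exp((12/25) * t + (6/5) * B_t).
Since sigma*B_t ~ Normal(0, sigma^2 t), E[exp(sigma*B_t)] = exp(sigma^2 t / 2); so E[X_t] = x_0 * exp((mu - sigma^2/2) t) * exp(sigma^2 t / 2) = x_0 * exp(mu t) = 3*exp(6*t/5)/2.
Var(X_t) = E[X_t^2] - (E[X_t])^2 = x_0^2 * exp(2 mu t) * (exp(sigma^2 t) - 1) = 9*(exp(36*t/25) - 1)*exp(12*t/5)/4.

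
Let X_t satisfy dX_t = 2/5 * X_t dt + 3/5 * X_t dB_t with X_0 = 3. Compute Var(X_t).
Var(X_t) = 9*(exp(9*t/25) - 1)*exp(4*t/5)

For GBM dX = mu X dt + sigma X dB with X_0 = x_0, apply Itô to Y = log X: dY = (mu - sigma^2/2) dt + sigma dB, so Y_t = log(x_0) + (mu - sigma^2/2) t + sigma B_t and hence X_t = x_0 * exp((mu - sigma^2/2) t + sigma B_t).
With mu = 2/5, sigma = 3/5, x_0 = 3, this gives:
  X_t = 3 * exp((11/50) * t + (3/5) * B_t).
Since sigma*B_t ~ Normal(0, sigma^2 t), E[exp(sigma*B_t)] = exp(sigma^2 t / 2); so E[X_t] = x_0 * exp((mu - sigma^2/2) t) * exp(sigma^2 t / 2) = x_0 * exp(mu t) = 3*exp(2*t/5).
Var(X_t) = E[X_t^2] - (E[X_t])^2 = x_0^2 * exp(2 mu t) * (exp(sigma^2 t) - 1) = 9*(exp(9*t/25) - 1)*exp(4*t/5).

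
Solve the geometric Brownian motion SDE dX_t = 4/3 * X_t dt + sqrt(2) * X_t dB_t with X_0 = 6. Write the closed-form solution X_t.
X_t = 6 * exp((1/3) * t + (sqrt(2)) * B_t)

For GBM dX = mu X dt + sigma X dB with X_0 = x_0, apply Itô to Y = log X: dY = (mu - sigma^2/2) dt + sigma dB, so Y_t = log(x_0) + (mu - sigma^2/2) t + sigma B_t and hence X_t = x_0 * exp((mu - sigma^2/2) t + sigma B_t).
With mu = 4/3, sigma = sqrt(2), x_0 = 6, this gives:
  X_t = 6 * exp((1/3) * t + (sqrt(2)) * B_t).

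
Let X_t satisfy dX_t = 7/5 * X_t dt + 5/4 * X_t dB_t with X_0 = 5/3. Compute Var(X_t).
Var(X_t) = 25*(exp(25*t/16) - 1)*exp(14*t/5)/9

For GBM dX = mu X dt + sigma X dB with X_0 = x_0, apply Itô to Y = log X: dY = (mu - sigma^2/2) dt + sigma dB, so Y_t = log(x_0) + (mu - sigma^2/2) t + sigma B_t and hence X_t = x_0 * exp((mu - sigma^2/2) t + sigma B_t).
With mu = 7/5, sigma = 5/4, x_0 = 5/3, this gives:
  X_t = 5/3 * exp((99/160) * t + (5/4) * B_t).
Since sigma*B_t ~ Normal(0, sigma^2 t), E[exp(sigma*B_t)] = exp(sigma^2 t / 2); so E[X_t] = x_0 * exp((mu - sigma^2/2) t) * exp(sigma^2 t / 2) = x_0 * exp(mu t) = 5*exp(7*t/5)/3.
Var(X_t) = E[X_t^2] - (E[X_t])^2 = x_0^2 * exp(2 mu t) * (exp(sigma^2 t) - 1) = 25*(exp(25*t/16) - 1)*exp(14*t/5)/9.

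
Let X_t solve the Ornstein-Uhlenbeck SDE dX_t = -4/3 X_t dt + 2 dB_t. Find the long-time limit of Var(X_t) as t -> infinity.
lim Var(X_t) = 3/2

The OU SDE dX = -theta X dt + sigma dB admits the integrating factor exp(theta t): d(exp(theta t) X_t) = sigma exp(theta t) dB_t. Integrating from 0 to t gives X_t = x_0 * exp(-theta t) + sigma * int_0^t exp(-theta (t-s)) dB_s for any initial x_0. The Itô integral has variance (by the Itô isometry) sigma^2 * int_0^t exp(-2 theta (t - s)) ds = sigma^2 * (1 - exp(-2 theta t)) / (2 theta), independent of x_0.
With theta = 4/3, sigma = 2:
  Var(X_t) = (2)^2 * (1 - exp(-2*4/3 t)) / (2 * 4/3) = 3/2 - 3*exp(-8*t/3)/2.
As t -> infinity, exp(-2*4/3 t) -> 0, so the stationary variance is sigma^2 / (2 theta) = 3/2.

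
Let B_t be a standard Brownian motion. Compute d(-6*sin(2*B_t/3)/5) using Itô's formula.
d(-6*sin(2*B_t/3)/5) = (4*sin(2*B_t/3)/15) dt + (-4*cos(2*B_t/3)/5) dB_t

Itô's formula for f(B_t) gives d f(B_t) = f'(B_t) dB_t + (1/2) f''(B_t) dt. Compute derivatives of f(x) = -6*sin(2*x/3)/5:
  f'(x)  = -4*cos(2*x/3)/5
  f''(x) = 8*sin(2*x/3)/15
Substitute x = B_t and multiply the f'' term by 1/2:
  drift     = (1/2) * (8*sin(2*x/3)/15) evaluated at B_t = 4*sin(2*B_t/3)/15
  diffusion = (-4*cos(2*x/3)/5) evaluated at B_t = -4*cos(2*B_t/3)/5
Therefore d(-6*sin(2*B_t/3)/5) = (4*sin(2*B_t/3)/15) dt + (-4*cos(2*B_t/3)/5) dB_t.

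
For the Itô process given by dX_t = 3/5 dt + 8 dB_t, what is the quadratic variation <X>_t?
<X>_t = 64*t

For an Itô process dX_t = a(t) dt + b(t) dB_t, the quadratic variation is <X>_t = int_0^t b(s)^2 ds (the drift term does not contribute). Here b(s) = 8, so
  b(s)^2 = 64.
Integrating from 0 to t:
  <X>_t = int_0^t (64) ds = 64*t.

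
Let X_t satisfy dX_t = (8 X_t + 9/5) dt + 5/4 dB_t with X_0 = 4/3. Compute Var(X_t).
Var(X_t) = 25*exp(16*t)/256 - 25/256

The variance V(t) = Var(X_t) satisfies V'(t) = 2 a V(t) + c^2 with V(0) = 0 (drift coefficient is linear in X, diffusion is constant). With a = 8, c = 5/4, the solution is
  V(t) = (c^2 / (2 a)) * (exp(2 a t) - 1)
       = ((5/4)^2 / (2*8)) * (exp(16 t) - 1)
       = 25*exp(16*t)/256 - 25/256.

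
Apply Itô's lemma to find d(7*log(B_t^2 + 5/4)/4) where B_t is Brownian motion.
d(7*log(B_t^2 + 5/4)/4) = (7*(5 - 4*B_t^2)/(4*B_t^2 + 5)^2) dt + (14*B_t/(4*B_t^2 + 5)) dB_t

Itô's formula for f(B_t) gives d f(B_t) = f'(B_t) dB_t + (1/2) f''(B_t) dt. Compute derivatives of f(x) = 7*log(x^2 + 5/4)/4:
  f'(x)  = 14*x/(4*x^2 + 5)
  f''(x) = 14*(5 - 4*x^2)/(4*x^2 + 5)^2
Substitute x = B_t and multiply the f'' term by 1/2:
  drift     = (1/2) * (14*(5 - 4*x^2)/(4*x^2 + 5)^2) evaluated at B_t = 7*(5 - 4*B_t^2)/(4*B_t^2 + 5)^2
  diffusion = (14*x/(4*x^2 + 5)) evaluated at B_t = 14*B_t/(4*B_t^2 + 5)
Therefore d(7*log(B_t^2 + 5/4)/4) = (7*(5 - 4*B_t^2)/(4*B_t^2 + 5)^2) dt + (14*B_t/(4*B_t^2 + 5)) dB_t.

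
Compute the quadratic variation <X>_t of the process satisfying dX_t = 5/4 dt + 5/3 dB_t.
<X>_t = 25*t/9

For an Itô process dX_t = a(t) dt + b(t) dB_t, the quadratic variation is <X>_t = int_0^t b(s)^2 ds (the drift term does not contribute). Here b(s) = 5/3, so
  b(s)^2 = 25/9.
Integrating from 0 to t:
  <X>_t = int_0^t (25/9) ds = 25*t/9.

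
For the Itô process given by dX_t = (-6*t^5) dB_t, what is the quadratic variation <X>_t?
<X>_t = 36*t^11/11

For an Itô process dX_t = a(t) dt + b(t) dB_t, the quadratic variation is <X>_t = int_0^t b(s)^2 ds (the drift term does not contribute). Here b(s) = -6*s^5, so
  b(s)^2 = 36*s^10.
Integrating from 0 to t:
  <X>_t = int_0^t (36*s^10) ds = 36*t^11/11.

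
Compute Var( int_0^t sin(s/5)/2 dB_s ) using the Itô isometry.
Var = t/8 - 5*sin(2*t/5)/16

The Itô integral of a deterministic integrand f(s) has mean 0 because each increment f(s) * (B_{s+ds} - B_s) has mean 0. By the Itô isometry:
  Var( int_0^t f(s) dB_s ) = E[ (int_0^t f(s) dB_s)^2 ] = int_0^t f(s)^2 ds.
Here f(s) = sin(s/5)/2, so f(s)^2 = sin(s/5)^2/4. Integrate:
  int_0^t (sin(s/5)^2/4) ds = t/8 - 5*sin(2*t/5)/16.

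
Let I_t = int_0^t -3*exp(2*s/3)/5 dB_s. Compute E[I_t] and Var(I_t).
E[I_t] = 0; Var(I_t) = 27*exp(4*t/3)/100 - 27/100

The Itô integral of a deterministic integrand f(s) has mean 0 because each increment f(s) * (B_{s+ds} - B_s) has mean 0. By the Itô isometry:
  Var( int_0^t f(s) dB_s ) = E[ (int_0^t f(s) dB_s)^2 ] = int_0^t f(s)^2 ds.
Here f(s) = -3*exp(2*s/3)/5, so f(s)^2 = 9*exp(4*s/3)/25. Integrate:
  int_0^t (9*exp(4*s/3)/25) ds = 27*exp(4*t/3)/100 - 27/100.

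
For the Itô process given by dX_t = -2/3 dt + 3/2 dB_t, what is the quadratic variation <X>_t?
<X>_t = 9*t/4

For an Itô process dX_t = a(t) dt + b(t) dB_t, the quadratic variation is <X>_t = int_0^t b(s)^2 ds (the drift term does not contribute). Here b(s) = 3/2, so
  b(s)^2 = 9/4.
Integrating from 0 to t:
  <X>_t = int_0^t (9/4) ds = 9*t/4.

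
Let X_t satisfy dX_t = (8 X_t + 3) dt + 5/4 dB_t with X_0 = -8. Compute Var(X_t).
Var(X_t) = 25*exp(16*t)/256 - 25/256

The variance V(t) = Var(X_t) satisfies V'(t) = 2 a V(t) + c^2 with V(0) = 0 (drift coefficient is linear in X, diffusion is constant). With a = 8, c = 5/4, the solution is
  V(t) = (c^2 / (2 a)) * (exp(2 a t) - 1)
       = ((5/4)^2 / (2*8)) * (exp(16 t) - 1)
       = 25*exp(16*t)/256 - 25/256.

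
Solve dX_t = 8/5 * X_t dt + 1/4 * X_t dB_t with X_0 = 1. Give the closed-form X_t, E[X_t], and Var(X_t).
X_t = 1 * exp((251/160) t + (1/4) B_t); E[X_t] = exp(8*t/5); Var(X_t) = (exp(t/16) - 1)*exp(16*t/5)

For GBM dX = mu X dt + sigma X dB with X_0 = x_0, apply Itô to Y = log X: dY = (mu - sigma^2/2) dt + sigma dB, so Y_t = log(x_0) + (mu - sigma^2/2) t + sigma B_t and hence X_t = x_0 * exp((mu - sigma^2/2) t + sigma B_t).
With mu = 8/5, sigma = 1/4, x_0 = 1, this gives:
  X_t = 1 * exp((251/160) * t + (1/4) * B_t).
Since sigma*B_t ~ Normal(0, sigma^2 t), E[exp(sigma*B_t)] = exp(sigma^2 t / 2); so E[X_t] = x_0 * exp((mu - sigma^2/2) t) * exp(sigma^2 t / 2) = x_0 * exp(mu t) = exp(8*t/5).
Var(X_t) = E[X_t^2] - (E[X_t])^2 = x_0^2 * exp(2 mu t) * (exp(sigma^2 t) - 1) = (exp(t/16) - 1)*exp(16*t/5).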